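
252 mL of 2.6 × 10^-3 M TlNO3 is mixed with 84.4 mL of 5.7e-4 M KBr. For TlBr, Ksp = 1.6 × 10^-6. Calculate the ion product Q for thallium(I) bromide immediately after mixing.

Q = 2.8 x 10^-7

Total volume = 252 + 84.4 = 336.4 mL.
[Tl^+] = 2.6 × 10^-3 × (252/336.4) = 1.95 x 10^-3 M
[Br^-] = 5.7 x 10^-4 × (84.4/336.4) = 1.43 x 10^-4 M
TlBr(s) ⇌ Tl^+(aq) + Br^-(aq), so Q = [Tl^+][Br^-]
Q = (1.95 x 10^-3)(1.43 x 10^-4) = 2.8 × 10^-7
Q < Ksp, so no precipitate of TlBr forms.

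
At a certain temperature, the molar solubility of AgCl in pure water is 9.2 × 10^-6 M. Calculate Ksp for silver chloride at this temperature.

8.5e-11

AgCl(s) ⇌ Ag^+(aq) + Cl^-(aq)
If s mol/L of AgCl dissolves, [Ag^+] = s and [Cl^-] = s.
Ksp = [Ag^+][Cl^-]
Ksp = s × s = s^2
Ksp = (9.2 × 10^-6)^2 = 8.5 × 10^-11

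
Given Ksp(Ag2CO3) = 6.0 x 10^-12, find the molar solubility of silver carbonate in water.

s ≈ 1.1 × 10^-4 M

Ag2CO3(s) ⇌ 2 Ag^+ + CO3^2-
Ksp = [Ag^+]^2[CO3^2-]
Let s = molar solubility. Then [Ag^+] = 2s and [CO3^2-] = s.
Substituting: Ksp = (2s)^2s = 4s^3
s^3 = 6.0 x 10^-12 / 4, so s = 1.1 × 10^-4 M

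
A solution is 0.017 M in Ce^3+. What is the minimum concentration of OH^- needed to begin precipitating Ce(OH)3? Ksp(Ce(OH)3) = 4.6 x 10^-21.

Ce(OH)3(s) ⇌ Ce^3+ + 3 OH^-
Ksp = [Ce^3+][OH^-]^3
Precipitation begins when Q = Ksp. With [Ce^3+] = 0.017 M:
4.6 x 10^-21 = (0.017) × [OH^-]^3
[OH^-] = (4.6 x 10^-21 / 1.7 × 10^-2)^(1/3) = 6.5 x 10^-7 M

6.5 x 10^-7 M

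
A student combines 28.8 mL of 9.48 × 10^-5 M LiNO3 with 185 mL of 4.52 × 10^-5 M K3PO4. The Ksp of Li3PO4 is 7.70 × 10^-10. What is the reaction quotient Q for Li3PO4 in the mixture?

Q ≈ 8.14 x 10^-20

Total volume = 28.8 + 185 = 213.8 mL.
[Li^+] = 9.48 × 10^-5 × (28.8/213.8) = 1.277 × 10^-5 M
[PO4^3-] = 4.52 x 10^-5 × (185/213.8) = 3.911 x 10^-5 M
Li3PO4(s) <=> 3 Li^+ + PO4^3-, so Q = [Li^+]^3[PO4^3-]
Q = (1.277 × 10^-5)^3(3.911 x 10^-5) = 8.14 × 10^-20
Q < Ksp, so no precipitate of Li3PO4 forms.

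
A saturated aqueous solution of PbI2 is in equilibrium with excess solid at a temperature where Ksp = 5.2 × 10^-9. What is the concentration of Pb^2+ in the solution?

PbI2(s) <=> Pb^2+ + 2 I^-
Ksp = [Pb^2+][I^-]^2
If s mol/L of PbI2 dissolves, [Pb^2+] = s and [I^-] = 2s.
So Ksp = s × (2s)^2 = 4s^3
Solving, s = (5.2 × 10^-9/4)^(1/3) = 1.09 × 10^-3 M
[Pb^2+] = s = 1.1 × 10^-3 M

[Pb^2+] ≈ 1.1e-3 M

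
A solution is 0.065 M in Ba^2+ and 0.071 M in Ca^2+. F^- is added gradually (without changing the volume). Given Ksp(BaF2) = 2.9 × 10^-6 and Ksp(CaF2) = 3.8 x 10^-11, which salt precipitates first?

CaF2

Precipitation of each salt starts when its ion product equals its Ksp.
For BaF2: 2.9 × 10^-6 = 0.065 × [F^-]^2  ⇒  [F^-] = 6.7 × 10^-3 M.
For CaF2: 3.8 x 10^-11 = 0.071 × [F^-]^2  ⇒  [F^-] = 2.3 × 10^-5 M.
The salt with the lower threshold [F^-] precipitates first: CaF2.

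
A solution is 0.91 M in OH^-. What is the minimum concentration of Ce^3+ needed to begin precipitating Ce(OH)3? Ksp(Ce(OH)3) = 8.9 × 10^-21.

Ce(OH)3(s) ⇌ Ce^3+ + 3 OH^-
Ksp = [Ce^3+][OH^-]^3
Precipitation begins when Q = Ksp. With [OH^-] = 0.91 M:
8.9 × 10^-21 = (0.91)^3 × [Ce^3+]
[Ce^3+] = (8.9 × 10^-21 / 7.54 × 10^-1) = 1.2 x 10^-20 M

1.2 × 10^-20 M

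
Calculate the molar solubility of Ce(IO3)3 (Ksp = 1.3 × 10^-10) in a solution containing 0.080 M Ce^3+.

Ce(IO3)3(s) <=> Ce^3+ + 3 IO3^-
Ksp = [Ce^3+][IO3^-]^3
If s mol/L dissolves here, [Ce^3+] = 0.080 + s ≈ 0.080, [IO3^-] = 3s (common-ion effect: Ce^3+ is already 0.080 M).
Ksp ≈ 0.080 × (3s)^3
s = 3.9 × 10^-4 M
Check: s = 3.9 × 10^-4 ≪ 0.080, so the approximation is valid.

3.9 × 10^-4 M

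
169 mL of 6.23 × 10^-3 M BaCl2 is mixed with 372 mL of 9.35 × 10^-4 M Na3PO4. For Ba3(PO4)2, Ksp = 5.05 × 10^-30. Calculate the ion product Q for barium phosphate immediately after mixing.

3.05 × 10^-15

Total volume = 169 + 372 = 541 mL.
[Ba^2+] = 6.23 x 10^-3 × (169/541) = 1.946 × 10^-3 M
[PO4^3-] = 9.35 × 10^-4 × (372/541) = 6.429 × 10^-4 M
Ba3(PO4)2(s) ⇌ 3 Ba^2+ + 2 PO4^3-, so Q = [Ba^2+]^3[PO4^3-]^2
Q = (1.946 × 10^-3)^3(6.429 x 10^-4)^2 = 3.05 x 10^-15
Q > Ksp, so Ba3(PO4)2 will precipitate.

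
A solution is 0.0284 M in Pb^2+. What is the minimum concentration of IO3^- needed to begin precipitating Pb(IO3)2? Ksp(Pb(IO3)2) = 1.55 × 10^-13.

Pb(IO3)2(s) ⇌ Pb^2+ + 2 IO3^-
Ksp = [Pb^2+][IO3^-]^2
Precipitation begins when Q = Ksp. With [Pb^2+] = 0.0284 M:
1.55 × 10^-13 = (0.0284) × [IO3^-]^2
[IO3^-] = (1.55 × 10^-13 / 2.84 × 10^-2)^(1/2) = 2.34 × 10^-6 M

[IO3^-] ≈ 2.34 x 10^-6 M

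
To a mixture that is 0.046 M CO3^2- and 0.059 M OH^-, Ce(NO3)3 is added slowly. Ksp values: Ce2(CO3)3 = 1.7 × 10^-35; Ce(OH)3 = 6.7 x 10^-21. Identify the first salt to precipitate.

Each salt begins to precipitate when Q = Ksp, i.e. when [Ce^3+] reaches its threshold.
For Ce2(CO3)3: 1.7 × 10^-35 = (0.046)^3 × [Ce^3+]^2  ⇒  [Ce^3+] = 4.2 x 10^-16 M.
For Ce(OH)3: 6.7 x 10^-21 = (0.059)^3 × [Ce^3+]  ⇒  [Ce^3+] = 3.3 × 10^-17 M.
The salt with the lower threshold [Ce^3+] precipitates first: Ce(OH)3.

Ce(OH)3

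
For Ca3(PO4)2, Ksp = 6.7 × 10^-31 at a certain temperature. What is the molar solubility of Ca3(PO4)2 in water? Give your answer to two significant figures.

s = 3.6 × 10^-7 M

Ca3(PO4)2(s) <=> 3 Ca^2+(aq) + 2 PO4^3-(aq)
Ksp = [Ca^2+]^3[PO4^3-]^2
For each mole of Ca3(PO4)2 that dissolves: [Ca^2+] = 3s, [PO4^3-] = 2s.
So Ksp = (3s)^3 × (2s)^2 = 108s^5
Solving, s = (6.7 × 10^-31/108)^(1/5) = 3.6 x 10^-7 M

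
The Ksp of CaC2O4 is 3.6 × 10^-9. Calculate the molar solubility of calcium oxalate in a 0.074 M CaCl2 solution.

s ≈ 4.9 x 10^-8 M

CaC2O4(s) ⇌ Ca^2+(aq) + C2O4^2-(aq)
Ksp = [Ca^2+][C2O4^2-]
If s mol/L dissolves here, [Ca^2+] = 0.074 + s ≈ 0.074, [C2O4^2-] = s (since Ca^2+ from CaCl2 dominates).
Ksp ≈ 0.074 × s
s = 4.9 × 10^-8 M
Check: s = 4.9 × 10^-8 ≪ 0.074, so the approximation is valid.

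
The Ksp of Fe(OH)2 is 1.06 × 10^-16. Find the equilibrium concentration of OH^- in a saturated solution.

5.96e-6 M

Fe(OH)2(s) ⇌ Fe^2+ + 2 OH^-
Ksp = [Fe^2+][OH^-]^2
If s mol/L of Fe(OH)2 dissolves, [Fe^2+] = s and [OH^-] = 2s.
Ksp = s(2s)^2 = 4s^3
Solving, s = (1.06 × 10^-16/4)^(1/3) = 2.981 × 10^-6 M
[OH^-] = 2s = 5.96 × 10^-6 M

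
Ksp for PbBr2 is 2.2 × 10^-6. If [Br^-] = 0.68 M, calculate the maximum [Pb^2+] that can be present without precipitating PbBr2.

4.8 x 10^-6 M

PbBr2(s) <=> Pb^2+ + 2 Br^-
Ksp = [Pb^2+][Br^-]^2
Precipitation begins when Q = Ksp. With [Br^-] = 0.68 M:
2.2 × 10^-6 = (0.68)^2 × [Pb^2+]
[Pb^2+] = (2.2 × 10^-6 / 4.62 × 10^-1) = 4.8 x 10^-6 M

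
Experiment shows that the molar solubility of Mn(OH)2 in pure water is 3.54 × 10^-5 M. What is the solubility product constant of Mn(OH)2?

1.77e-13

Mn(OH)2(s) ⇌ Mn^2+(aq) + 2 OH^-(aq)
With molar solubility s: [Mn^2+] = s, [OH^-] = 2s.
Ksp = [Mn^2+][OH^-]^2
Ksp = s(2s)^2 = 4s^3
With s = 3.54 × 10^-5: Ksp = 1.77 × 10^-13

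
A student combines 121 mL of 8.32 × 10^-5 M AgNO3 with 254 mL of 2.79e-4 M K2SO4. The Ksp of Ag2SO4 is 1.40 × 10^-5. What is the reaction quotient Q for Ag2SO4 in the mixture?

Q ≈ 1.36 x 10^-13

Total volume = 121 + 254 = 375 mL.
[Ag^+] = 8.32 × 10^-5 × (121/375) = 2.685 × 10^-5 M
[SO4^2-] = 2.79 × 10^-4 × (254/375) = 1.890 x 10^-4 M
Ag2SO4(s) ⇌ 2 Ag^+ + SO4^2-, so Q = [Ag^+]^2[SO4^2-]
Q = (2.685 × 10^-5)^2(1.890 × 10^-4) = 1.36 × 10^-13
Q < Ksp, so no precipitate of Ag2SO4 forms.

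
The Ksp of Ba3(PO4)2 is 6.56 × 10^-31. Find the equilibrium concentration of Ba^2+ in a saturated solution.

Ba3(PO4)2(s) ⇌ 3 Ba^2+(aq) + 2 PO4^3-(aq)
Ksp = [Ba^2+]^3[PO4^3-]^2
If s mol/L of Ba3(PO4)2 dissolves, [Ba^2+] = 3s and [PO4^3-] = 2s.
Ksp = (3s)^3(2s)^2 = 108s^5
Solving, s = (6.56 × 10^-31/108)^(1/5) = 3.603 × 10^-7 M
[Ba^2+] = 3s = 1.08 x 10^-6 M

[Ba^2+] = 1.08e-6 M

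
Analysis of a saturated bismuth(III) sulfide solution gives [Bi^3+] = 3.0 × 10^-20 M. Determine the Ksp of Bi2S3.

8.2 × 10^-98

Bi2S3(s) ⇌ 2 Bi^3+ + 3 S^2-
Stoichiometry gives [S^2-] = (3/2)[Bi^3+] = 4.50 x 10^-20 M.
Ksp = [Bi^3+]^2[S^2-]^3
Ksp = (3.0 × 10^-20)^2 × (4.50 × 10^-20)^3 = 8.2 × 10^-98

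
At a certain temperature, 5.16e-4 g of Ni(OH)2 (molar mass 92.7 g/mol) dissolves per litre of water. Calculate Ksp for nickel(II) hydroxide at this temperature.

6.90 x 10^-16

Molar solubility s = (5.16 × 10^-4 g/L) / (92.7 g/mol) = 5.566 × 10^-6 M.
Ni(OH)2(s) <=> Ni^2+ + 2 OH^-
Let s = molar solubility. Then [Ni^2+] = s and [OH^-] = 2s.
Ksp = [Ni^2+][OH^-]^2
So Ksp = s × (2s)^2 = 4s^3
With s = 5.566 × 10^-6: Ksp = 6.90 × 10^-16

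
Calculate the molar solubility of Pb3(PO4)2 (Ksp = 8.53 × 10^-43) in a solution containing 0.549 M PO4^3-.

s = 4.71e-15 M

Pb3(PO4)2(s) <=> 3 Pb^2+(aq) + 2 PO4^3-(aq)
Ksp = [Pb^2+]^3[PO4^3-]^2
Let s = moles of Pb3(PO4)2 that dissolve per litre. [Pb^2+] = 3s, [PO4^3-] = 0.549 + 2s ≈ 0.549 (since the PO4^3- already present dominates).
Ksp ≈ (3s)^3 × (0.549)^2
s = 4.71 x 10^-15 M
Check: 2s = 9.4 × 10^-15 ≪ 0.549, so the approximation is valid.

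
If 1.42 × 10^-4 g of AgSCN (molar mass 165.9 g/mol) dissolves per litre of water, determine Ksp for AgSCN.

Molar solubility s = (1.42 × 10^-4 g/L) / (165.9 g/mol) = 8.559 x 10^-7 M.
AgSCN(s) ⇌ Ag^+ + SCN^-
With molar solubility s: [Ag^+] = s, [SCN^-] = s.
Ksp = [Ag^+][SCN^-]
Ksp = (s)(s) = s^2
Ksp = (8.559 x 10^-7)^2 = 7.33 × 10^-13

Ksp = 7.33e-13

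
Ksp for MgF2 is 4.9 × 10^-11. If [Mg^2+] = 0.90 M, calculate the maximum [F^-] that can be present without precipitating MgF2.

[F^-] ≈ 7.4e-6 M

MgF2(s) <=> Mg^2+(aq) + 2 F^-(aq)
Ksp = [Mg^2+][F^-]^2
Precipitation begins when Q = Ksp. With [Mg^2+] = 0.90 M:
4.9 × 10^-11 = (0.90) × [F^-]^2
[F^-] = (4.9 × 10^-11 / 9.0 × 10^-1)^(1/2) = 7.4 × 10^-6 M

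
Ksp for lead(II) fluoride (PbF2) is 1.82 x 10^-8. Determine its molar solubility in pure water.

PbF2(s) <=> Pb^2+ + 2 F^-
Ksp = [Pb^2+][F^-]^2
If s mol/L of PbF2 dissolves, [Pb^2+] = s and [F^-] = 2s.
Ksp = s(2s)^2 = 4s^3
s = (1.82 x 10^-8 / 4)^(1/3) = 1.66 x 10^-3 M

s = 1.66e-3 M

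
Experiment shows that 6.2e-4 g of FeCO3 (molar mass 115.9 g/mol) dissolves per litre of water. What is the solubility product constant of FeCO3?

Molar solubility s = (6.2 × 10^-4 g/L) / (115.9 g/mol) = 5.35 × 10^-6 M.
FeCO3(s) ⇌ Fe^2+(aq) + CO3^2-(aq)
If s mol/L of FeCO3 dissolves, [Fe^2+] = s and [CO3^2-] = s.
Ksp = [Fe^2+][CO3^2-]
Ksp = s × s = s^2
With s = 5.35 × 10^-6: Ksp = 2.9 × 10^-11

2.9 × 10^-11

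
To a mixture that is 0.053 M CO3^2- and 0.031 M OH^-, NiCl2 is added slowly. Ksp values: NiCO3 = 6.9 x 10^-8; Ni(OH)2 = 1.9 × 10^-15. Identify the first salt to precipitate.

Precipitation of each salt starts when its ion product equals its Ksp.
For NiCO3: 6.9 x 10^-8 = 0.053 × [Ni^2+]  ⇒  [Ni^2+] = 1.3 × 10^-6 M.
For Ni(OH)2: 1.9 × 10^-15 = (0.031)^2 × [Ni^2+]  ⇒  [Ni^2+] = 2.0 × 10^-12 M.
The salt with the lower threshold [Ni^2+] precipitates first: Ni(OH)2.

Ni(OH)2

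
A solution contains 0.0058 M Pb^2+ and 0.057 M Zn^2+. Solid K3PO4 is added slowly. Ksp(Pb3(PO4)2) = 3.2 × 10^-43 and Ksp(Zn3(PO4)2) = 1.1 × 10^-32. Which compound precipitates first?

Precipitation of each salt starts when its ion product equals its Ksp.
For Pb3(PO4)2: 3.2 × 10^-43 = (0.0058)^3 × [PO4^3-]^2  ⇒  [PO4^3-] = 1.3 x 10^-18 M.
For Zn3(PO4)2: 1.1 × 10^-32 = (0.057)^3 × [PO4^3-]^2  ⇒  [PO4^3-] = 7.7 × 10^-15 M.
The salt with the lower threshold [PO4^3-] precipitates first: Pb3(PO4)2.

Pb3(PO4)2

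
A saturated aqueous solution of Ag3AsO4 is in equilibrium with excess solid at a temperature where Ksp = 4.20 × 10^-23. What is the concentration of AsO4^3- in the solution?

[AsO4^3-] ≈ 1.12 x 10^-6 M

Ag3AsO4(s) <=> 3 Ag^+(aq) + AsO4^3-(aq)
Ksp = [Ag^+]^3[AsO4^3-]
If s mol/L of Ag3AsO4 dissolves, [Ag^+] = 3s and [AsO4^3-] = s.
Ksp = (3s)^3s = 27s^4
Solving, s = (4.20 × 10^-23/27)^(1/4) = 1.117 × 10^-6 M
[AsO4^3-] = s = 1.12 × 10^-6 M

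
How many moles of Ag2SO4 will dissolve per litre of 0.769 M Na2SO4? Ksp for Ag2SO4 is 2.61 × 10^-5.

s ≈ 2.91e-3 M

Ag2SO4(s) <=> 2 Ag^+(aq) + SO4^2-(aq)
Ksp = [Ag^+]^2[SO4^2-]
If s mol/L dissolves here, [Ag^+] = 2s, [SO4^2-] = 0.769 + s ≈ 0.769 (common-ion effect: SO4^2- is already 0.769 M).
Ksp ≈ (2s)^2 × 0.769
s = 2.91 × 10^-3 M
Check: s = 2.9 x 10^-3 ≪ 0.769, so the approximation is valid.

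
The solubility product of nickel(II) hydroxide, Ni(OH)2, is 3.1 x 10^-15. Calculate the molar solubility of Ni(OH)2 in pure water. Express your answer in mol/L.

Ni(OH)2(s) ⇌ Ni^2+ + 2 OH^-
Ksp = [Ni^2+][OH^-]^2
Let s = molar solubility. Then [Ni^2+] = s and [OH^-] = 2s.
Substituting: Ksp = s(2s)^2 = 4s^3
Solving, s = (3.1 x 10^-15/4)^(1/3) = 9.2 × 10^-6 M

s = 9.2 × 10^-6 M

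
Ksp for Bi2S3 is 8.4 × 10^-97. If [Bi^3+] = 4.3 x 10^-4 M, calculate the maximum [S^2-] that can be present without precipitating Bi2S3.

[S^2-] = 1.7e-30 M

Bi2S3(s) ⇌ 2 Bi^3+ + 3 S^2-
Ksp = [Bi^3+]^2[S^2-]^3
Precipitation begins when Q = Ksp. With [Bi^3+] = 4.3 x 10^-4 M:
8.4 × 10^-97 = (4.3 x 10^-4)^2 × [S^2-]^3
[S^2-] = (8.4 × 10^-97 / 1.85 × 10^-7)^(1/3) = 1.7 x 10^-30 M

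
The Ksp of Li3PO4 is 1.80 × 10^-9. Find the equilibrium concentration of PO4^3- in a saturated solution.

2.86e-3 M

Li3PO4(s) ⇌ 3 Li^+(aq) + PO4^3-(aq)
Ksp = [Li^+]^3[PO4^3-]
For each mole of Li3PO4 that dissolves: [Li^+] = 3s, [PO4^3-] = s.
Ksp = (3s)^3s = 27s^4
s = (1.80 × 10^-9 / 27)^(1/4) = 2.857 × 10^-3 M
[PO4^3-] = s = 2.86 x 10^-3 M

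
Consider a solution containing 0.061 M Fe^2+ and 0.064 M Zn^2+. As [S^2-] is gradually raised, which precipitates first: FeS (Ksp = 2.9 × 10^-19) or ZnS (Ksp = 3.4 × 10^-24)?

ZnS

Precipitation of each salt starts when its ion product equals its Ksp.
For FeS: 2.9 × 10^-19 = 0.061 × [S^2-]  ⇒  [S^2-] = 4.8 × 10^-18 M.
For ZnS: 3.4 × 10^-24 = 0.064 × [S^2-]  ⇒  [S^2-] = 5.3 × 10^-23 M.
The salt with the lower threshold [S^2-] precipitates first: ZnS.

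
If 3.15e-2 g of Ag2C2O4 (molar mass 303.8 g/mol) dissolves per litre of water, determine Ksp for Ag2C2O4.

4.46e-12

Molar solubility s = (3.15 × 10^-2 g/L) / (303.8 g/mol) = 1.037 × 10^-4 M.
Ag2C2O4(s) <=> 2 Ag^+ + C2O4^2-
Let s = molar solubility. Then [Ag^+] = 2s and [C2O4^2-] = s.
Ksp = [Ag^+]^2[C2O4^2-]
So Ksp = (2s)^2 × s = 4s^3
Ksp = 4 × (1.037 × 10^-4)^3 = 4.46 × 10^-12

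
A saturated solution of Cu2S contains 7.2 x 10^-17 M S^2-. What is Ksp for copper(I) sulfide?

Cu2S(s) <=> 2 Cu^+ + S^2-
Stoichiometry gives [Cu^+] = (2/1)[S^2-] = 1.44 × 10^-16 M.
Ksp = [Cu^+]^2[S^2-]
Ksp = (1.44 × 10^-16)^2 × 7.2 x 10^-17 = 1.5 x 10^-48

Ksp ≈ 1.5e-48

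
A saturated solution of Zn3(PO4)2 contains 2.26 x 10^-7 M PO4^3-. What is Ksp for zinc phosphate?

1.99e-33

Zn3(PO4)2(s) ⇌ 3 Zn^2+ + 2 PO4^3-
Stoichiometry gives [Zn^2+] = (3/2)[PO4^3-] = 3.390 × 10^-7 M.
Ksp = [Zn^2+]^3[PO4^3-]^2
Ksp = (3.390 x 10^-7)^3 × (2.26 × 10^-7)^2 = 1.99 x 10^-33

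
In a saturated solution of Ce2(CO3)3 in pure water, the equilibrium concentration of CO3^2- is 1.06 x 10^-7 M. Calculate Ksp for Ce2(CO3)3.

5.95 × 10^-36

Ce2(CO3)3(s) <=> 2 Ce^3+(aq) + 3 CO3^2-(aq)
Stoichiometry gives [Ce^3+] = (2/3)[CO3^2-] = 7.067 × 10^-8 M.
Ksp = [Ce^3+]^2[CO3^2-]^3
Ksp = (7.067 x 10^-8)^2 × (1.06 x 10^-7)^3 = 5.95 x 10^-36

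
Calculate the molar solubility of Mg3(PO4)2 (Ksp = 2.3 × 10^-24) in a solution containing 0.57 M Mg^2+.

Mg3(PO4)2(s) ⇌ 3 Mg^2+(aq) + 2 PO4^3-(aq)
Ksp = [Mg^2+]^3[PO4^3-]^2
Let s be the molar solubility in this solution. [Mg^2+] = 0.57 + 3s ≈ 0.57, [PO4^3-] = 2s (Ksp is small, so little additional dissolves).
Ksp ≈ (0.57)^3 × (2s)^2
s = 1.8 × 10^-12 M
Check: 3s = 5.3 × 10^-12 ≪ 0.57, so the approximation is valid.

1.8 x 10^-12 M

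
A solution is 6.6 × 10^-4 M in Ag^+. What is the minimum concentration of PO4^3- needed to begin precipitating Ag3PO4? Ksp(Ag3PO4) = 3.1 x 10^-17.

Ag3PO4(s) ⇌ 3 Ag^+ + PO4^3-
Ksp = [Ag^+]^3[PO4^3-]
Precipitation begins when Q = Ksp. With [Ag^+] = 6.6 × 10^-4 M:
3.1 x 10^-17 = (6.6 × 10^-4)^3 × [PO4^3-]
[PO4^3-] = (3.1 x 10^-17 / 2.87 × 10^-10) = 1.1 × 10^-7 M

[PO4^3-] ≈ 1.1e-7 M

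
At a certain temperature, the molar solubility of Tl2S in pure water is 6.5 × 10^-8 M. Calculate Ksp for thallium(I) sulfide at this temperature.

Ksp ≈ 1.1e-21

Tl2S(s) ⇌ 2 Tl^+(aq) + S^2-(aq)
If s mol/L of Tl2S dissolves, [Tl^+] = 2s and [S^2-] = s.
Ksp = [Tl^+]^2[S^2-]
So Ksp = (2s)^2 × s = 4s^3
With s = 6.5 x 10^-8: Ksp = 1.1 × 10^-21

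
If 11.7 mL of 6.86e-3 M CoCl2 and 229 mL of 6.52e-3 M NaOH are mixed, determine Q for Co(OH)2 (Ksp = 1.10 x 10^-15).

1.28 × 10^-8

Total volume = 11.7 + 229 = 240.7 mL.
[Co^2+] = 6.86 × 10^-3 × (11.7/240.7) = 3.335 x 10^-4 M
[OH^-] = 6.52 × 10^-3 × (229/240.7) = 6.203 × 10^-3 M
Co(OH)2(s) <=> Co^2+ + 2 OH^-, so Q = [Co^2+][OH^-]^2
Q = (3.335 x 10^-4)(6.203 × 10^-3)^2 = 1.28 × 10^-8
Q > Ksp, so Co(OH)2 will precipitate.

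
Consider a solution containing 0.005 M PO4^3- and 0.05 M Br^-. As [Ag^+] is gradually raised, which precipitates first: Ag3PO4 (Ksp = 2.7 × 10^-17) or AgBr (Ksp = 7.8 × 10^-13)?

AgBr

Precipitation of each salt starts when its ion product equals its Ksp.
For Ag3PO4: 2.7 × 10^-17 = 0.005 × [Ag^+]^3  ⇒  [Ag^+] = 1.8 × 10^-5 M.
For AgBr: 7.8 × 10^-13 = 0.05 × [Ag^+]  ⇒  [Ag^+] = 1.6 × 10^-11 M.
The salt with the lower threshold [Ag^+] precipitates first: AgBr.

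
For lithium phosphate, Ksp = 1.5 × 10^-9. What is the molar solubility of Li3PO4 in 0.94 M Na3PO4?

Li3PO4(s) <=> 3 Li^+ + PO4^3-
Ksp = [Li^+]^3[PO4^3-]
Let s = moles of Li3PO4 that dissolve per litre. [Li^+] = 3s, [PO4^3-] = 0.94 + s ≈ 0.94 (common-ion effect: PO4^3- is already 0.94 M).
Ksp ≈ (3s)^3 × 0.94
s = 3.9 x 10^-4 M
Check: s = 3.9 x 10^-4 ≪ 0.94, so the approximation is valid.

3.9e-4 M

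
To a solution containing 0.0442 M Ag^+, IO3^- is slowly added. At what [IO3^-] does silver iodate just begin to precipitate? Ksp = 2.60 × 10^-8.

[IO3^-] = 5.88 × 10^-7 M

AgIO3(s) ⇌ Ag^+ + IO3^-
Ksp = [Ag^+][IO3^-]
Precipitation begins when Q = Ksp. With [Ag^+] = 0.0442 M:
2.60 × 10^-8 = (0.0442) × [IO3^-]
[IO3^-] = (2.60 × 10^-8 / 4.42 × 10^-2) = 5.88 x 10^-7 M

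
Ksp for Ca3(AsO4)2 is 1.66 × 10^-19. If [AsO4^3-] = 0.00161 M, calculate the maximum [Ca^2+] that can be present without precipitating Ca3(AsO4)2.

4.00 x 10^-5 M

Ca3(AsO4)2(s) <=> 3 Ca^2+ + 2 AsO4^3-
Ksp = [Ca^2+]^3[AsO4^3-]^2
Precipitation begins when Q = Ksp. With [AsO4^3-] = 0.00161 M:
1.66 × 10^-19 = (0.00161)^2 × [Ca^2+]^3
[Ca^2+] = (1.66 × 10^-19 / 2.592 x 10^-6)^(1/3) = 4.00 × 10^-5 M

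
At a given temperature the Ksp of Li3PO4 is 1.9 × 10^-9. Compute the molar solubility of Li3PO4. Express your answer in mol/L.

Li3PO4(s) ⇌ 3 Li^+(aq) + PO4^3-(aq)
Ksp = [Li^+]^3[PO4^3-]
Let s = molar solubility. Then [Li^+] = 3s and [PO4^3-] = s.
So Ksp = (3s)^3 × s = 27s^4
s = (1.9 × 10^-9 / 27)^(1/4) = 2.9 × 10^-3 M

s = 2.9 × 10^-3 M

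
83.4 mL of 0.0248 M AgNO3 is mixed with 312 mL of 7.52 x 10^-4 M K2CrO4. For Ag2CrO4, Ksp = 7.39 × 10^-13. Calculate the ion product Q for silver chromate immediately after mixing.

Total volume = 83.4 + 312 = 395.4 mL.
[Ag^+] = 2.48 × 10^-2 × (83.4/395.4) = 5.231 × 10^-3 M
[CrO4^2-] = 7.52 × 10^-4 × (312/395.4) = 5.934 × 10^-4 M
Ag2CrO4(s) ⇌ 2 Ag^+ + CrO4^2-, so Q = [Ag^+]^2[CrO4^2-]
Q = (5.231 x 10^-3)^2(5.934 x 10^-4) = 1.62 × 10^-8
Q > Ksp, so Ag2CrO4 will precipitate.

Q ≈ 1.62 x 10^-8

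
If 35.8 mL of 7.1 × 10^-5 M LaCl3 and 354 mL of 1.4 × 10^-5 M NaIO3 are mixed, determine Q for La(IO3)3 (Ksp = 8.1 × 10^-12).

Total volume = 35.8 + 354 = 389.8 mL.
[La^3+] = 7.1 × 10^-5 × (35.8/389.8) = 6.52 × 10^-6 M
[IO3^-] = 1.4 × 10^-5 × (354/389.8) = 1.27 x 10^-5 M
La(IO3)3(s) ⇌ La^3+(aq) + 3 IO3^-(aq), so Q = [La^3+][IO3^-]^3
Q = (6.52 × 10^-6)(1.27 x 10^-5)^3 = 1.3 × 10^-20
Q < Ksp, so no precipitate of La(IO3)3 forms.

Q ≈ 1.3e-20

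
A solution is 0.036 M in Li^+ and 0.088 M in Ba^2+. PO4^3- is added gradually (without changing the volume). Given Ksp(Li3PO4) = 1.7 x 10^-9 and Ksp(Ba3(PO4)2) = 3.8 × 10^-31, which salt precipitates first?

Ba3(PO4)2

Precipitation of each salt starts when its ion product equals its Ksp.
For Li3PO4: 1.7 x 10^-9 = (0.036)^3 × [PO4^3-]  ⇒  [PO4^3-] = 3.6 × 10^-5 M.
For Ba3(PO4)2: 3.8 × 10^-31 = (0.088)^3 × [PO4^3-]^2  ⇒  [PO4^3-] = 2.4 × 10^-14 M.
The salt with the lower threshold [PO4^3-] precipitates first: Ba3(PO4)2.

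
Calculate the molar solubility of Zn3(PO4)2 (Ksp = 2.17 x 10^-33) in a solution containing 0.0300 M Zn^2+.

Zn3(PO4)2(s) <=> 3 Zn^2+(aq) + 2 PO4^3-(aq)
Ksp = [Zn^2+]^3[PO4^3-]^2
Let s = moles of Zn3(PO4)2 that dissolve per litre. [Zn^2+] = 0.0300 + 3s ≈ 0.0300, [PO4^3-] = 2s (since the Zn^2+ already present dominates).
Ksp ≈ (0.0300)^3 × (2s)^2
s = 4.48 × 10^-15 M
Check: 3s = 1.3 x 10^-14 ≪ 0.0300, so the approximation is valid.

s ≈ 4.48e-15 M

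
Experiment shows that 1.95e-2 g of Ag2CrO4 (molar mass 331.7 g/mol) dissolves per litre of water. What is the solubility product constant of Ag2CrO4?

Molar solubility s = (1.95 × 10^-2 g/L) / (331.7 g/mol) = 5.879 × 10^-5 M.
Ag2CrO4(s) <=> 2 Ag^+ + CrO4^2-
For each mole of Ag2CrO4 that dissolves: [Ag^+] = 2s, [CrO4^2-] = s.
Ksp = [Ag^+]^2[CrO4^2-]
Substituting: Ksp = (2s)^2s = 4s^3
Ksp = 4 × (5.879 × 10^-5)^3 = 8.13 × 10^-13

Ksp ≈ 8.13 × 10^-13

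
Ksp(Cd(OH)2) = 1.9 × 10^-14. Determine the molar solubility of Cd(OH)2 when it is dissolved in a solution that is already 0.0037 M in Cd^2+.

Cd(OH)2(s) ⇌ Cd^2+(aq) + 2 OH^-(aq)
Ksp = [Cd^2+][OH^-]^2
Let s be the molar solubility in this solution. [Cd^2+] = 0.0037 + s ≈ 0.0037, [OH^-] = 2s (Ksp is small, so little additional dissolves).
Ksp ≈ 0.0037 × (2s)^2
s = 1.1 x 10^-6 M
Check: s = 1.1 × 10^-6 ≪ 0.0037, so the approximation is valid.

s ≈ 1.1e-6 M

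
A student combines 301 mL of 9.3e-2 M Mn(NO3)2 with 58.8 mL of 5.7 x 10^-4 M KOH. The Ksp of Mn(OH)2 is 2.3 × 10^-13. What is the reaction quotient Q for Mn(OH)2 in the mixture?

Q ≈ 6.8 × 10^-10

Total volume = 301 + 58.8 = 359.8 mL.
[Mn^2+] = 9.3 × 10^-2 × (301/359.8) = 7.78 × 10^-2 M
[OH^-] = 5.7 x 10^-4 × (58.8/359.8) = 9.32 × 10^-5 M
Mn(OH)2(s) ⇌ Mn^2+ + 2 OH^-, so Q = [Mn^2+][OH^-]^2
Q = (7.78 × 10^-2)(9.32 × 10^-5)^2 = 6.8 x 10^-10
Q > Ksp, so Mn(OH)2 will precipitate.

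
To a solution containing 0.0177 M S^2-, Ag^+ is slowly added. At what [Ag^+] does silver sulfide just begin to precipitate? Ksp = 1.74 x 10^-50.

Ag2S(s) <=> 2 Ag^+ + S^2-
Ksp = [Ag^+]^2[S^2-]
Precipitation begins when Q = Ksp. With [S^2-] = 0.0177 M:
1.74 x 10^-50 = (0.0177) × [Ag^+]^2
[Ag^+] = (1.74 x 10^-50 / 1.77 × 10^-2)^(1/2) = 9.91 × 10^-25 M

[Ag^+] = 9.91 × 10^-25 M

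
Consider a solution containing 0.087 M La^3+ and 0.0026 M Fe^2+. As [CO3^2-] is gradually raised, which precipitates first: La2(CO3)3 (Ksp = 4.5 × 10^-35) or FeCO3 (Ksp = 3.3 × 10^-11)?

La2(CO3)3

Each salt begins to precipitate when Q = Ksp, i.e. when [CO3^2-] reaches its threshold.
For La2(CO3)3: 4.5 × 10^-35 = (0.087)^2 × [CO3^2-]^3  ⇒  [CO3^2-] = 1.8 x 10^-11 M.
For FeCO3: 3.3 × 10^-11 = 0.0026 × [CO3^2-]  ⇒  [CO3^2-] = 1.3 × 10^-8 M.
The salt with the lower threshold [CO3^2-] precipitates first: La2(CO3)3.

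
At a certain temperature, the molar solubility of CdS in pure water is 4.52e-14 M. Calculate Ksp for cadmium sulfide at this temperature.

2.04e-27

CdS(s) ⇌ Cd^2+(aq) + S^2-(aq)
If s mol/L of CdS dissolves, [Cd^2+] = s and [S^2-] = s.
Ksp = [Cd^2+][S^2-]
Ksp = s × s = s^2
With s = 4.52 x 10^-14: Ksp = 2.04 x 10^-27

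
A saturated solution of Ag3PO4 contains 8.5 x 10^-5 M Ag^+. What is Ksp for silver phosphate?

1.7e-17

Ag3PO4(s) ⇌ 3 Ag^+ + PO4^3-
Stoichiometry gives [PO4^3-] = (1/3)[Ag^+] = 2.83 × 10^-5 M.
Ksp = [Ag^+]^3[PO4^3-]
Ksp = (8.5 x 10^-5)^3 × 2.83 × 10^-5 = 1.7 × 10^-17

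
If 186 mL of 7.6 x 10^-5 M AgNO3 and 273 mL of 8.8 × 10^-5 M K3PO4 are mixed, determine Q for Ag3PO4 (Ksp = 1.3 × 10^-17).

1.5e-18

Total volume = 186 + 273 = 459 mL.
[Ag^+] = 7.6 × 10^-5 × (186/459) = 3.08 × 10^-5 M
[PO4^3-] = 8.8 × 10^-5 × (273/459) = 5.23 × 10^-5 M
Ag3PO4(s) ⇌ 3 Ag^+ + PO4^3-, so Q = [Ag^+]^3[PO4^3-]
Q = (3.08 × 10^-5)^3(5.23 × 10^-5) = 1.5 x 10^-18
Q < Ksp, so no precipitate of Ag3PO4 forms.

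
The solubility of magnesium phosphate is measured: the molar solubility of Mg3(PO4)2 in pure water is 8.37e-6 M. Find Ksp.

Ksp = 4.44 × 10^-24

Mg3(PO4)2(s) ⇌ 3 Mg^2+(aq) + 2 PO4^3-(aq)
Let s = molar solubility. Then [Mg^2+] = 3s and [PO4^3-] = 2s.
Ksp = [Mg^2+]^3[PO4^3-]^2
Substituting: Ksp = (3s)^3(2s)^2 = 108s^5
Ksp = 108 × (8.37 × 10^-6)^5 = 4.44 × 10^-24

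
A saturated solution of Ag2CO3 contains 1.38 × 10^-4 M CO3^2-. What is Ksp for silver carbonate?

Ag2CO3(s) ⇌ 2 Ag^+(aq) + CO3^2-(aq)
Stoichiometry gives [Ag^+] = (2/1)[CO3^2-] = 2.760 × 10^-4 M.
Ksp = [Ag^+]^2[CO3^2-]
Ksp = (2.760 x 10^-4)^2 × 1.38 × 10^-4 = 1.05 x 10^-11

Ksp ≈ 1.05 x 10^-11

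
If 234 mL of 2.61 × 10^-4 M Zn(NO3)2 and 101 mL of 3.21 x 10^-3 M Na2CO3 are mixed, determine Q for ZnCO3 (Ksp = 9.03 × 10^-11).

Q ≈ 1.76 × 10^-7

Total volume = 234 + 101 = 335 mL.
[Zn^2+] = 2.61 × 10^-4 × (234/335) = 1.823 × 10^-4 M
[CO3^2-] = 3.21 x 10^-3 × (101/335) = 9.678 x 10^-4 M
ZnCO3(s) ⇌ Zn^2+(aq) + CO3^2-(aq), so Q = [Zn^2+][CO3^2-]
Q = (1.823 x 10^-4)(9.678 x 10^-4) = 1.76 x 10^-7
Q > Ksp, so ZnCO3 will precipitate.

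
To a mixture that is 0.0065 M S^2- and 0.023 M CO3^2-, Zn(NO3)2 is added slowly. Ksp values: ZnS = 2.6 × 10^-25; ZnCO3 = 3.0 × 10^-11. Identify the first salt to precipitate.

Precipitation of each salt starts when its ion product equals its Ksp.
For ZnS: 2.6 × 10^-25 = 0.0065 × [Zn^2+]  ⇒  [Zn^2+] = 4.0 × 10^-23 M.
For ZnCO3: 3.0 × 10^-11 = 0.023 × [Zn^2+]  ⇒  [Zn^2+] = 1.3 × 10^-9 M.
The salt with the lower threshold [Zn^2+] precipitates first: ZnS.

ZnS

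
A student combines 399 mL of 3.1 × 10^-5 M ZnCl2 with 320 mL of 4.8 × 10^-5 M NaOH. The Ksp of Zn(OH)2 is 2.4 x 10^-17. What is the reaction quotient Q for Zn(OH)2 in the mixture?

Total volume = 399 + 320 = 719 mL.
[Zn^2+] = 3.1 × 10^-5 × (399/719) = 1.72 × 10^-5 M
[OH^-] = 4.8 × 10^-5 × (320/719) = 2.14 × 10^-5 M
Zn(OH)2(s) ⇌ Zn^2+ + 2 OH^-, so Q = [Zn^2+][OH^-]^2
Q = (1.72 x 10^-5)(2.14 × 10^-5)^2 = 7.9 × 10^-15
Q > Ksp, so Zn(OH)2 will precipitate.

7.9 x 10^-15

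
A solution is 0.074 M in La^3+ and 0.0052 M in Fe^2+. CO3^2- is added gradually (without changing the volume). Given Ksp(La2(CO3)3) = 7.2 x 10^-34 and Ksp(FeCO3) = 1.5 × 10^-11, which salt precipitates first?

La2(CO3)3

Each salt begins to precipitate when Q = Ksp, i.e. when [CO3^2-] reaches its threshold.
For La2(CO3)3: 7.2 x 10^-34 = (0.074)^2 × [CO3^2-]^3  ⇒  [CO3^2-] = 5.1 × 10^-11 M.
For FeCO3: 1.5 × 10^-11 = 0.0052 × [CO3^2-]  ⇒  [CO3^2-] = 2.9 × 10^-9 M.
The salt with the lower threshold [CO3^2-] precipitates first: La2(CO3)3.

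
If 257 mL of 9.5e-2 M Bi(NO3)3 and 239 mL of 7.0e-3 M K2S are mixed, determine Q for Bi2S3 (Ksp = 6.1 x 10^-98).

Q ≈ 9.3e-11

Total volume = 257 + 239 = 496 mL.
[Bi^3+] = 9.5 × 10^-2 × (257/496) = 4.92 × 10^-2 M
[S^2-] = 7.0 × 10^-3 × (239/496) = 3.37 x 10^-3 M
Bi2S3(s) ⇌ 2 Bi^3+(aq) + 3 S^2-(aq), so Q = [Bi^3+]^2[S^2-]^3
Q = (4.92 x 10^-2)^2(3.37 x 10^-3)^3 = 9.3 x 10^-11
Q > Ksp, so Bi2S3 will precipitate.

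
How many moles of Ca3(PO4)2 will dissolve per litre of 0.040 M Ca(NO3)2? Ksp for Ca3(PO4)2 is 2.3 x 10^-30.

Ca3(PO4)2(s) <=> 3 Ca^2+(aq) + 2 PO4^3-(aq)
Ksp = [Ca^2+]^3[PO4^3-]^2
Let s be the molar solubility in this solution. [Ca^2+] = 0.040 + 3s ≈ 0.040, [PO4^3-] = 2s (Ksp is small, so little additional dissolves).
Ksp ≈ (0.040)^3 × (2s)^2
s = 9.5 × 10^-14 M
Check: 3s = 2.8 × 10^-13 ≪ 0.040, so the approximation is valid.

s ≈ 9.5e-14 M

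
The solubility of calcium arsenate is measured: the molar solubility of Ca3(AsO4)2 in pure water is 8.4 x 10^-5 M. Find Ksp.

Ca3(AsO4)2(s) <=> 3 Ca^2+(aq) + 2 AsO4^3-(aq)
Let s = molar solubility. Then [Ca^2+] = 3s and [AsO4^3-] = 2s.
Ksp = [Ca^2+]^3[AsO4^3-]^2
Ksp = (3s)^3(2s)^2 = 108s^5
With s = 8.4 × 10^-5: Ksp = 4.5 × 10^-19

4.5 × 10^-19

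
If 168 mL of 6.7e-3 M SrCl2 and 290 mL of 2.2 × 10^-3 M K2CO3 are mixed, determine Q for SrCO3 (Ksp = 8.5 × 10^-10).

Total volume = 168 + 290 = 458 mL.
[Sr^2+] = 6.7 × 10^-3 × (168/458) = 2.46 × 10^-3 M
[CO3^2-] = 2.2 x 10^-3 × (290/458) = 1.39 × 10^-3 M
SrCO3(s) <=> Sr^2+ + CO3^2-, so Q = [Sr^2+][CO3^2-]
Q = (2.46 × 10^-3)(1.39 x 10^-3) = 3.4 x 10^-6
Q > Ksp, so SrCO3 will precipitate.

3.4e-6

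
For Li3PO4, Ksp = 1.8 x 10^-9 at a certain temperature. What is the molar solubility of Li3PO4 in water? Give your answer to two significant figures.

Li3PO4(s) ⇌ 3 Li^+(aq) + PO4^3-(aq)
Ksp = [Li^+]^3[PO4^3-]
With molar solubility s: [Li^+] = 3s, [PO4^3-] = s.
Ksp = (3s)^3s = 27s^4
Solving, s = (1.8 x 10^-9/27)^(1/4) = 2.9 × 10^-3 M

s ≈ 2.9e-3 M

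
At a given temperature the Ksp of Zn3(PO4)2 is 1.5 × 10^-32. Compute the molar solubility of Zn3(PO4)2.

Zn3(PO4)2(s) ⇌ 3 Zn^2+ + 2 PO4^3-
Ksp = [Zn^2+]^3[PO4^3-]^2
With molar solubility s: [Zn^2+] = 3s, [PO4^3-] = 2s.
So Ksp = (3s)^3 × (2s)^2 = 108s^5
s = (1.5 × 10^-32 / 108)^(1/5) = 1.7 × 10^-7 M

1.7 × 10^-7 M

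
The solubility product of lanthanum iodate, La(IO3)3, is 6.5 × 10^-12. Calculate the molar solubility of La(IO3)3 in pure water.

La(IO3)3(s) ⇌ La^3+(aq) + 3 IO3^-(aq)
Ksp = [La^3+][IO3^-]^3
Let s = molar solubility. Then [La^3+] = s and [IO3^-] = 3s.
So Ksp = s × (3s)^3 = 27s^4
s = (6.5 × 10^-12 / 27)^(1/4) = 7.0 × 10^-4 M

s = 7.0 × 10^-4 M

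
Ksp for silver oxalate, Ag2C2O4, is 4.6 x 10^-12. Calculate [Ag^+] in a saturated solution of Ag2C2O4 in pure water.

[Ag^+] = 2.1e-4 M

Ag2C2O4(s) ⇌ 2 Ag^+ + C2O4^2-
Ksp = [Ag^+]^2[C2O4^2-]
Let s = molar solubility. Then [Ag^+] = 2s and [C2O4^2-] = s.
Substituting: Ksp = (2s)^2s = 4s^3
Solving, s = (4.6 x 10^-12/4)^(1/3) = 1.05 × 10^-4 M
[Ag^+] = 2s = 2.1 × 10^-4 M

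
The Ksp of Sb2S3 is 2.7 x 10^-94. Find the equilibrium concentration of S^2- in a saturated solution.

Sb2S3(s) ⇌ 2 Sb^3+ + 3 S^2-
Ksp = [Sb^3+]^2[S^2-]^3
Let s = molar solubility. Then [Sb^3+] = 2s and [S^2-] = 3s.
Substituting: Ksp = (2s)^2(3s)^3 = 108s^5
s = (2.7 x 10^-94 / 108)^(1/5) = 7.58 × 10^-20 M
[S^2-] = 3s = 2.3 × 10^-19 M

[S^2-] ≈ 2.3 x 10^-19 M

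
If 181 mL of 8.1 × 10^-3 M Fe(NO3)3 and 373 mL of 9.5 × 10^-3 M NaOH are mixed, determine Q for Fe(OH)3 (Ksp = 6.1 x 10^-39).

Total volume = 181 + 373 = 554 mL.
[Fe^3+] = 8.1 × 10^-3 × (181/554) = 2.65 × 10^-3 M
[OH^-] = 9.5 x 10^-3 × (373/554) = 6.40 × 10^-3 M
Fe(OH)3(s) ⇌ Fe^3+ + 3 OH^-, so Q = [Fe^3+][OH^-]^3
Q = (2.65 × 10^-3)(6.40 × 10^-3)^3 = 6.9 × 10^-10
Q > Ksp, so Fe(OH)3 will precipitate.

Q ≈ 6.9 × 10^-10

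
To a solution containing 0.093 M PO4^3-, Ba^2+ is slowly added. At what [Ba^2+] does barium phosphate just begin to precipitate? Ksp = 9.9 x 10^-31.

Ba3(PO4)2(s) ⇌ 3 Ba^2+ + 2 PO4^3-
Ksp = [Ba^2+]^3[PO4^3-]^2
Precipitation begins when Q = Ksp. With [PO4^3-] = 0.093 M:
9.9 x 10^-31 = (0.093)^2 × [Ba^2+]^3
[Ba^2+] = (9.9 x 10^-31 / 8.65 × 10^-3)^(1/3) = 4.9 × 10^-10 M

[Ba^2+] = 4.9 × 10^-10 M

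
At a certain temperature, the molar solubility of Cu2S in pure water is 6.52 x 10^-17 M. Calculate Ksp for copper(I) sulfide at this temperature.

Cu2S(s) ⇌ 2 Cu^+(aq) + S^2-(aq)
Let s = molar solubility. Then [Cu^+] = 2s and [S^2-] = s.
Ksp = [Cu^+]^2[S^2-]
Substituting: Ksp = (2s)^2s = 4s^3
With s = 6.52 x 10^-17: Ksp = 1.11 × 10^-48

Ksp = 1.11 × 10^-48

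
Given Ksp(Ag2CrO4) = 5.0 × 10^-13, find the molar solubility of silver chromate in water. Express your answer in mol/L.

5.0 × 10^-5 M

Ag2CrO4(s) ⇌ 2 Ag^+ + CrO4^2-
Ksp = [Ag^+]^2[CrO4^2-]
If s mol/L of Ag2CrO4 dissolves, [Ag^+] = 2s and [CrO4^2-] = s.
Ksp = (2s)^2s = 4s^3
s^3 = 5.0 × 10^-13 / 4, so s = 5.0 x 10^-5 M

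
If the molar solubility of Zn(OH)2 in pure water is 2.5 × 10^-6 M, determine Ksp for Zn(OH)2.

Zn(OH)2(s) ⇌ Zn^2+ + 2 OH^-
For each mole of Zn(OH)2 that dissolves: [Zn^2+] = s, [OH^-] = 2s.
Ksp = [Zn^2+][OH^-]^2
So Ksp = s × (2s)^2 = 4s^3
With s = 2.5 × 10^-6: Ksp = 6.3 × 10^-17

6.3e-17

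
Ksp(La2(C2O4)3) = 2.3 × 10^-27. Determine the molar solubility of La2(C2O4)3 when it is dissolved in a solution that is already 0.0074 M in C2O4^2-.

La2(C2O4)3(s) <=> 2 La^3+(aq) + 3 C2O4^2-(aq)
Ksp = [La^3+]^2[C2O4^2-]^3
If s mol/L dissolves here, [La^3+] = 2s, [C2O4^2-] = 0.0074 + 3s ≈ 0.0074 (since the C2O4^2- already present dominates).
Ksp ≈ (2s)^2 × (0.0074)^3
s = 3.8 × 10^-11 M
Check: 3s = 1.1 × 10^-10 ≪ 0.0074, so the approximation is valid.

s = 3.8 x 10^-11 M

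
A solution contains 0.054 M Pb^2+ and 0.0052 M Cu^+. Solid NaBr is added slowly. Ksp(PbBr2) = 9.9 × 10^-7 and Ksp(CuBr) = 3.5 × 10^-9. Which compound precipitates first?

CuBr

Each salt begins to precipitate when Q = Ksp, i.e. when [Br^-] reaches its threshold.
For PbBr2: 9.9 × 10^-7 = 0.054 × [Br^-]^2  ⇒  [Br^-] = 4.3 × 10^-3 M.
For CuBr: 3.5 × 10^-9 = 0.0052 × [Br^-]  ⇒  [Br^-] = 6.7 x 10^-7 M.
The salt with the lower threshold [Br^-] precipitates first: CuBr.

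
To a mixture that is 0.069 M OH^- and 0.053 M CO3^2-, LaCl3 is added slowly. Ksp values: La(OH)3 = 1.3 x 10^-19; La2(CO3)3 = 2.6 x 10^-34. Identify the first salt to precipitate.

Each salt begins to precipitate when Q = Ksp, i.e. when [La^3+] reaches its threshold.
For La(OH)3: 1.3 x 10^-19 = (0.069)^3 × [La^3+]  ⇒  [La^3+] = 4.0 × 10^-16 M.
For La2(CO3)3: 2.6 x 10^-34 = (0.053)^3 × [La^3+]^2  ⇒  [La^3+] = 1.3 × 10^-15 M.
The salt with the lower threshold [La^3+] precipitates first: La(OH)3.

La(OH)3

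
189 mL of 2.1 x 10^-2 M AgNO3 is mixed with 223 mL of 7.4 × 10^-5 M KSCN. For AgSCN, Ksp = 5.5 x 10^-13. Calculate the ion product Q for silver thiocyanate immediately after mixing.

Total volume = 189 + 223 = 412 mL.
[Ag^+] = 2.1 × 10^-2 × (189/412) = 9.63 × 10^-3 M
[SCN^-] = 7.4 x 10^-5 × (223/412) = 4.01 × 10^-5 M
AgSCN(s) ⇌ Ag^+(aq) + SCN^-(aq), so Q = [Ag^+][SCN^-]
Q = (9.63 × 10^-3)(4.01 × 10^-5) = 3.9 × 10^-7
Q > Ksp, so AgSCN will precipitate.

3.9e-7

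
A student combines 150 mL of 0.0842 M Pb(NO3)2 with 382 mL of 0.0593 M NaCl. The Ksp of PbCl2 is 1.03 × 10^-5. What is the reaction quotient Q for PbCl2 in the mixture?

Q ≈ 4.30e-5

Total volume = 150 + 382 = 532 mL.
[Pb^2+] = 8.42 x 10^-2 × (150/532) = 2.374 × 10^-2 M
[Cl^-] = 5.93 × 10^-2 × (382/532) = 4.258 × 10^-2 M
PbCl2(s) ⇌ Pb^2+ + 2 Cl^-, so Q = [Pb^2+][Cl^-]^2
Q = (2.374 × 10^-2)(4.258 × 10^-2)^2 = 4.30 × 10^-5
Q > Ksp, so PbCl2 will precipitate.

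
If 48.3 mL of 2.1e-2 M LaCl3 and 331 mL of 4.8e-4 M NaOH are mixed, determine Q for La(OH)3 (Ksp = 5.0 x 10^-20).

Total volume = 48.3 + 331 = 379.3 mL.
[La^3+] = 2.1 × 10^-2 × (48.3/379.3) = 2.67 × 10^-3 M
[OH^-] = 4.8 x 10^-4 × (331/379.3) = 4.19 × 10^-4 M
La(OH)3(s) <=> La^3+ + 3 OH^-, so Q = [La^3+][OH^-]^3
Q = (2.67 x 10^-3)(4.19 x 10^-4)^3 = 2.0 × 10^-13
Q > Ksp, so La(OH)3 will precipitate.

Q = 2.0 x 10^-13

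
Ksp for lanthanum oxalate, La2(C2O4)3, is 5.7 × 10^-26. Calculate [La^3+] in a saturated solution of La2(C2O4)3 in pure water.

La2(C2O4)3(s) ⇌ 2 La^3+(aq) + 3 C2O4^2-(aq)
Ksp = [La^3+]^2[C2O4^2-]^3
Let s = molar solubility. Then [La^3+] = 2s and [C2O4^2-] = 3s.
Ksp = (2s)^2(3s)^3 = 108s^5
s = (5.7 × 10^-26 / 108)^(1/5) = 3.50 × 10^-6 M
[La^3+] = 2s = 7.0 x 10^-6 M

7.0e-6 M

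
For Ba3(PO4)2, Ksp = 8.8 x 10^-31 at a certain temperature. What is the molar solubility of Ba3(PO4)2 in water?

s = 3.8e-7 M

Ba3(PO4)2(s) <=> 3 Ba^2+ + 2 PO4^3-
Ksp = [Ba^2+]^3[PO4^3-]^2
For each mole of Ba3(PO4)2 that dissolves: [Ba^2+] = 3s, [PO4^3-] = 2s.
So Ksp = (3s)^3 × (2s)^2 = 108s^5
Solving, s = (8.8 x 10^-31/108)^(1/5) = 3.8 x 10^-7 M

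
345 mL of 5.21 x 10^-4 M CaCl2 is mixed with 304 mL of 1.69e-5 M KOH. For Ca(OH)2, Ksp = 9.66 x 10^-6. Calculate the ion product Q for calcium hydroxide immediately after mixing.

Total volume = 345 + 304 = 649 mL.
[Ca^2+] = 5.21 × 10^-4 × (345/649) = 2.770 × 10^-4 M
[OH^-] = 1.69 × 10^-5 × (304/649) = 7.916 × 10^-6 M
Ca(OH)2(s) ⇌ Ca^2+ + 2 OH^-, so Q = [Ca^2+][OH^-]^2
Q = (2.770 × 10^-4)(7.916 x 10^-6)^2 = 1.74 x 10^-14
Q < Ksp, so no precipitate of Ca(OH)2 forms.

Q = 1.74 x 10^-14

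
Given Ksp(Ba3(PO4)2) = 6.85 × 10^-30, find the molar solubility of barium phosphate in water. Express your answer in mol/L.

5.76 x 10^-7 M

Ba3(PO4)2(s) <=> 3 Ba^2+ + 2 PO4^3-
Ksp = [Ba^2+]^3[PO4^3-]^2
Let s = molar solubility. Then [Ba^2+] = 3s and [PO4^3-] = 2s.
Substituting: Ksp = (3s)^3(2s)^2 = 108s^5
s^5 = 6.85 × 10^-30 / 108, so s = 5.76 × 10^-7 M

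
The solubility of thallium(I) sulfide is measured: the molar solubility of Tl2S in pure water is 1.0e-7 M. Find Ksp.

Tl2S(s) <=> 2 Tl^+(aq) + S^2-(aq)
For each mole of Tl2S that dissolves: [Tl^+] = 2s, [S^2-] = s.
Ksp = [Tl^+]^2[S^2-]
Substituting: Ksp = (2s)^2s = 4s^3
Ksp = 4 × (1.0 x 10^-7)^3 = 4.0 × 10^-21

4.0 × 10^-21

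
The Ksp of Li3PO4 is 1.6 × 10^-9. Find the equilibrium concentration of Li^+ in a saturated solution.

Li3PO4(s) ⇌ 3 Li^+ + PO4^3-
Ksp = [Li^+]^3[PO4^3-]
With molar solubility s: [Li^+] = 3s, [PO4^3-] = s.
Ksp = (3s)^3s = 27s^4
s = (1.6 × 10^-9 / 27)^(1/4) = 2.77 × 10^-3 M
[Li^+] = 3s = 8.3 × 10^-3 M

8.3 x 10^-3 M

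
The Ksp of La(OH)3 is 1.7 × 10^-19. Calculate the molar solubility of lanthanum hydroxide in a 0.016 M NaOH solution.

La(OH)3(s) ⇌ La^3+(aq) + 3 OH^-(aq)
Ksp = [La^3+][OH^-]^3
Let s be the molar solubility in this solution. [La^3+] = s, [OH^-] = 0.016 + 3s ≈ 0.016 (since OH^- from NaOH dominates).
Ksp ≈ s × (0.016)^3
s = 4.2 × 10^-14 M
Check: 3s = 1.2 × 10^-13 ≪ 0.016, so the approximation is valid.

s = 4.2 x 10^-14 M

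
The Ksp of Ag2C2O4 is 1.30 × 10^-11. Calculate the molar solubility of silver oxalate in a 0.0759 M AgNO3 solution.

s ≈ 2.26 × 10^-9 M

Ag2C2O4(s) ⇌ 2 Ag^+(aq) + C2O4^2-(aq)
Ksp = [Ag^+]^2[C2O4^2-]
Let s = moles of Ag2C2O4 that dissolve per litre. [Ag^+] = 0.0759 + 2s ≈ 0.0759, [C2O4^2-] = s (since Ag^+ from AgNO3 dominates).
Ksp ≈ (0.0759)^2 × s
s = 2.26 x 10^-9 M
Check: 2s = 4.5 × 10^-9 ≪ 0.0759, so the approximation is valid.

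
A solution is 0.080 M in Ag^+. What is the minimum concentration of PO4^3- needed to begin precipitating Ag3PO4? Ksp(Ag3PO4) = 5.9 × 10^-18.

Ag3PO4(s) ⇌ 3 Ag^+(aq) + PO4^3-(aq)
Ksp = [Ag^+]^3[PO4^3-]
Precipitation begins when Q = Ksp. With [Ag^+] = 0.080 M:
5.9 × 10^-18 = (0.080)^3 × [PO4^3-]
[PO4^3-] = (5.9 × 10^-18 / 5.12 x 10^-4) = 1.2 x 10^-14 M

[PO4^3-] = 1.2e-14 M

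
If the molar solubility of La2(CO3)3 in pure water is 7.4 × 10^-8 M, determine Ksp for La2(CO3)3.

Ksp ≈ 2.4e-34

La2(CO3)3(s) ⇌ 2 La^3+ + 3 CO3^2-
If s mol/L of La2(CO3)3 dissolves, [La^3+] = 2s and [CO3^2-] = 3s.
Ksp = [La^3+]^2[CO3^2-]^3
So Ksp = (2s)^2 × (3s)^3 = 108s^5
With s = 7.4 × 10^-8: Ksp = 2.4 × 10^-34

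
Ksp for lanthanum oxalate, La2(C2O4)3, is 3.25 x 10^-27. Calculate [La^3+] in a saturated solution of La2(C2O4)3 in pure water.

[La^3+] = 3.95 × 10^-6 M

La2(C2O4)3(s) ⇌ 2 La^3+ + 3 C2O4^2-
Ksp = [La^3+]^2[C2O4^2-]^3
Let s = molar solubility. Then [La^3+] = 2s and [C2O4^2-] = 3s.
Ksp = (2s)^2(3s)^3 = 108s^5
s^5 = 3.25 x 10^-27 / 108, so s = 1.976 × 10^-6 M
[La^3+] = 2s = 3.95 × 10^-6 M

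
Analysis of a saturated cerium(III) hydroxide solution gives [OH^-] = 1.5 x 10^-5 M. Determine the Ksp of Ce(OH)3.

Ksp ≈ 1.7 × 10^-20

Ce(OH)3(s) ⇌ Ce^3+(aq) + 3 OH^-(aq)
Stoichiometry gives [Ce^3+] = (1/3)[OH^-] = 5.00 × 10^-6 M.
Ksp = [Ce^3+][OH^-]^3
Ksp = 5.00 x 10^-6 × (1.5 x 10^-5)^3 = 1.7 × 10^-20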